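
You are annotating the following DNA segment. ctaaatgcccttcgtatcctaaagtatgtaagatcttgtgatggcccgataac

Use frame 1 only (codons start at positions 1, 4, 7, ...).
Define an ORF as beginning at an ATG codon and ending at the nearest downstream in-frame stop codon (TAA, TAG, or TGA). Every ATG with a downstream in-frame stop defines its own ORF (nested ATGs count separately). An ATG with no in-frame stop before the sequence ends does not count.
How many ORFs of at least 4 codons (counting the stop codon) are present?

Frame 1: CTA AAT GCC CTT CGT ATC CTA AAG TAT GTA AGA TCT TGT GAT GGC CCG ATA — no ATG→stop ORF.
No ORF reaches 4 codons. Count = 0.

0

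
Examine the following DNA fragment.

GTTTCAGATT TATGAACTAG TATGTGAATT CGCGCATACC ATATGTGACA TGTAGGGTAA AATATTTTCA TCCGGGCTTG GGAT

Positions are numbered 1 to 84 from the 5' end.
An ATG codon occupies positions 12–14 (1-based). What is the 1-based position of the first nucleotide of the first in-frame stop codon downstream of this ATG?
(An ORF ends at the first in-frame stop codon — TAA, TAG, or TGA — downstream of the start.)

18

Codons from position 12: ATG (12–14), AAC (15–17), TAG (18–20).
TAG is a stop codon; it begins at position 18.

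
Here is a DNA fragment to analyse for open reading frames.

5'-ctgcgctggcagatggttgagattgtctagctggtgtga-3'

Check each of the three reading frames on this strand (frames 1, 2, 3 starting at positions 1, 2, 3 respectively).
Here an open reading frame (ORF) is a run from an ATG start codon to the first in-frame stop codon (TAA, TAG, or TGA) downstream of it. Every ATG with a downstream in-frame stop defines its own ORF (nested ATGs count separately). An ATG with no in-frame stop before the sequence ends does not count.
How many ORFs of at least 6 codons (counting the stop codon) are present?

Frame 1: CTG CGC TGG CAG ATG GTT GAG ATT GTC TAG CTG GTG TGA — ATG at 13, stop TAG at 28 → 18 nt.
Frame 2: TGC GCT GGC AGA TGG TTG AGA TTG TCT AGC TGG TGT — no ATG→stop ORF.
Frame 3: GCG CTG GCA GAT GGT TGA GAT TGT CTA GCT GGT GTG — no ATG→stop ORF.
ORFs ≥ 6 codons: frame 1 13–30 (6 codons). Count = 1.

1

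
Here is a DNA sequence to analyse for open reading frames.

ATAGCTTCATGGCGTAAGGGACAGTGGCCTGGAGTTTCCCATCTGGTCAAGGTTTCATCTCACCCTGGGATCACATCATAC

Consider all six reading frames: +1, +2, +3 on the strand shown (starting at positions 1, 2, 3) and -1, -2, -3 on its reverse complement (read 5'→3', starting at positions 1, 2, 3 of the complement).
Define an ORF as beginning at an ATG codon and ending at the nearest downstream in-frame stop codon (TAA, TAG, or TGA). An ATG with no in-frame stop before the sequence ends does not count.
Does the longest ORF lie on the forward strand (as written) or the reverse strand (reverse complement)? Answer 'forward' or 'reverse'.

reverse

Reverse complement (5'→3'): GTATGATGTGATCCCAGGGTGAGATGAAACCTTGACCAGATGGGAAACTCCAGGCCACTGTCCCTTACGCCATGAAGCTAT
Frame +1: ATA GCT TCA TGG CGT AAG GGA CAG TGG CCT GGA GTT TCC CAT CTG GTC AAG GTT TCA TCT CAC CCT GGG ATC ACA TCA TAC — no ATG→stop ORF.
Frame +2: TAG CTT CAT GGC GTA AGG GAC AGT GGC CTG GAG TTT CCC ATC TGG TCA AGG TTT CAT CTC ACC CTG GGA TCA CAT CAT — no ATG→stop ORF.
Frame +3: AGC TTC ATG GCG TAA GGG ACA GTG GCC TGG AGT TTC CCA TCT GGT CAA GGT TTC ATC TCA CCC TGG GAT CAC ATC ATA — ATG at 9, stop TAA at 15 → 9 nt.
Frame -1: GTA TGA TGT GAT CCC AGG GTG AGA TGA AAC CTT GAC CAG ATG GGA AAC TCC AGG CCA CTG TCC CTT ACG CCA TGA AGC TAT — ATG at 40, stop TGA at 73 → 36 nt.
Frame -2: TAT GAT GTG ATC CCA GGG TGA GAT GAA ACC TTG ACC AGA TGG GAA ACT CCA GGC CAC TGT CCC TTA CGC CAT GAA GCT — no ATG→stop ORF.
Frame -3: ATG ATG TGA TCC CAG GGT GAG ATG AAA CCT TGA CCA GAT GGG AAA CTC CAG GCC ACT GTC CCT TAC GCC ATG AAG CTA — ATG at 3, stop TGA at 9 → 9 nt; ATG at 6, stop TGA at 9 → 6 nt; ATG at 24, stop TGA at 33 → 12 nt.
Forward-strand max 9 nt; reverse-strand max 36 nt. The reverse strand has the longer ORF.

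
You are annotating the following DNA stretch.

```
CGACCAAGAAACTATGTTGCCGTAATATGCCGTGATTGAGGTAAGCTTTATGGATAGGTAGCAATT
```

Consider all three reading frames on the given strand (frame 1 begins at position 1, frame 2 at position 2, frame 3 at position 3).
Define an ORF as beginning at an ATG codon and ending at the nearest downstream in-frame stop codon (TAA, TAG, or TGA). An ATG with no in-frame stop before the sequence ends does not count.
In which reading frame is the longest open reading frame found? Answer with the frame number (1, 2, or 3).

2

Frame 1: CGA CCA AGA AAC TAT GTT GCC GTA ATA TGC CGT GAT TGA GGT AAG CTT TAT GGA TAG GTA GCA ATT — no ATG→stop ORF.
Frame 2: GAC CAA GAA ACT ATG TTG CCG TAA TAT GCC GTG ATT GAG GTA AGC TTT ATG GAT AGG TAG CAA — ATG at 14, stop TAA at 23 → 12 nt; ATG at 50, stop TAG at 59 → 12 nt.
Frame 3: ACC AAG AAA CTA TGT TGC CGT AAT ATG CCG TGA TTG AGG TAA GCT TTA TGG ATA GGT AGC AAT — ATG at 27, stop TGA at 33 → 9 nt.
Longest ORF is 12 nt in frame 2 (positions 14–25).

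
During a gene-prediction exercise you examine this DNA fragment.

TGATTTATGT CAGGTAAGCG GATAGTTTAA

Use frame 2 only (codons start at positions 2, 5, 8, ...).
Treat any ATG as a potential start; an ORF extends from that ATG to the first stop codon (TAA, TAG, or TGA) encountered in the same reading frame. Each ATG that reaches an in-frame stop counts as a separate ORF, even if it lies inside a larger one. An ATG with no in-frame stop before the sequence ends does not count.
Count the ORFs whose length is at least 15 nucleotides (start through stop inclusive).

0

Frame 2: GAT TTA TGT CAG GTA AGC GGA TAG TTT — no ATG→stop ORF.
No ORF reaches 15 nucleotides. Count = 0.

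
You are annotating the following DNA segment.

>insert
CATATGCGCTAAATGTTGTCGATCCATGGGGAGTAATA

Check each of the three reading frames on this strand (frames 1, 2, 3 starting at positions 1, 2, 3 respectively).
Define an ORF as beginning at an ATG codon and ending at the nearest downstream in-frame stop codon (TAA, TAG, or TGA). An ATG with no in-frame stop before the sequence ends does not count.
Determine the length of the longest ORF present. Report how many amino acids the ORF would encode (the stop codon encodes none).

7

Frame 1: CAT ATG CGC TAA ATG TTG TCG ATC CAT GGG GAG TAA — ATG at 4, stop TAA at 10 → 9 nt; ATG at 13, stop TAA at 34 → 24 nt.
Frame 2: ATA TGC GCT AAA TGT TGT CGA TCC ATG GGG AGT AAT — no ATG→stop ORF.
Frame 3: TAT GCG CTA AAT GTT GTC GAT CCA TGG GGA GTA ATA — no ATG→stop ORF.
Longest: frame 1, positions 13–36, 24 nt = 8 codons = 7 aa. → 7 amino acids.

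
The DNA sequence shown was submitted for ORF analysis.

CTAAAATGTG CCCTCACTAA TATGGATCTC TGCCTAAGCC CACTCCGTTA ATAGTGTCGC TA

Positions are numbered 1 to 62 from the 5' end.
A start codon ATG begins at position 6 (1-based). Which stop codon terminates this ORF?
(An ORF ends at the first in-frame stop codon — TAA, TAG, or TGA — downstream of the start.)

Codons from position 6: ATG (6–8), TGC (9–11), CCT (12–14), CAC (15–17), TAA (18–20).
The first in-frame stop codon is TAA.

TAA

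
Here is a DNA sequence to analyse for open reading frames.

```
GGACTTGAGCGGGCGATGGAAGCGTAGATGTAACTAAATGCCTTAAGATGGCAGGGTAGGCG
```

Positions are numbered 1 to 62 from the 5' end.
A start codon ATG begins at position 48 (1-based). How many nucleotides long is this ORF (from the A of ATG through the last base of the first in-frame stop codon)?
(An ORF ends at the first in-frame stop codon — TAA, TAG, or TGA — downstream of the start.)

12

Codons from position 48: ATG (48–50), GCA (51–53), GGG (54–56), TAG (57–59).
TAG is the first in-frame stop; ORF spans 48–59, 12 nucleotides.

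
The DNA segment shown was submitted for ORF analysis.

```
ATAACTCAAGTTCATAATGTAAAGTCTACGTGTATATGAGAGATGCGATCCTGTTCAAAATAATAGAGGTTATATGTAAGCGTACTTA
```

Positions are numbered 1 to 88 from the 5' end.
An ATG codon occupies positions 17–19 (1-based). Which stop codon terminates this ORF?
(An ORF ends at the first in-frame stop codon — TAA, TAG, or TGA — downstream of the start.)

TAA

Codons from position 17: ATG (17–19), TAA (20–22).
The first in-frame stop codon is TAA.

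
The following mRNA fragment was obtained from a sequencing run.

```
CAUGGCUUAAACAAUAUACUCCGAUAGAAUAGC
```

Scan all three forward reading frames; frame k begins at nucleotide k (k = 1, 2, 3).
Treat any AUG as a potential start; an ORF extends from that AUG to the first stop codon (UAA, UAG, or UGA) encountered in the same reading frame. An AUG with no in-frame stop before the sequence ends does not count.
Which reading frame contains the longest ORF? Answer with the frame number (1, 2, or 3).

2

Frame 1: CAU GGC UUA AAC AAU AUA CUC CGA UAG AAU AGC — no AUG→stop ORF.
Frame 2: AUG GCU UAA ACA AUA UAC UCC GAU AGA AUA — AUG at 2, stop UAA at 8 → 9 nt.
Frame 3: UGG CUU AAA CAA UAU ACU CCG AUA GAA UAG — no AUG→stop ORF.
Longest ORF is 9 nt in frame 2 (positions 2–10).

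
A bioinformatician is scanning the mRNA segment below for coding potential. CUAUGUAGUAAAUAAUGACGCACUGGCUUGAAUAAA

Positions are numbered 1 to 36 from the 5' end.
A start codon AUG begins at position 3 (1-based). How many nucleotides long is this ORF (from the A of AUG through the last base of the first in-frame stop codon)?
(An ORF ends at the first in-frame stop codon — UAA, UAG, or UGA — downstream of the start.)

Codons from position 3: AUG (3–5), UAG (6–8).
UAG is the first in-frame stop; ORF spans 3–8, 6 nucleotides.

6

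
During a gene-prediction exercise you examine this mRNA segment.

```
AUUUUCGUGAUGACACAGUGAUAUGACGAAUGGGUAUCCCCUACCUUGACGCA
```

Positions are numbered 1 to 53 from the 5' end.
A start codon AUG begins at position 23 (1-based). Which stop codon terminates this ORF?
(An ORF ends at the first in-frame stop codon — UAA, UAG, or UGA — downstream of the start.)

UGA

Codons from position 23: AUG (23–25), ACG (26–28), AAU (29–31), GGG (32–34), UAU (35–37), CCC (38–40), CUA (41–43), CCU (44–46), UGA (47–49).
The first in-frame stop codon is UGA.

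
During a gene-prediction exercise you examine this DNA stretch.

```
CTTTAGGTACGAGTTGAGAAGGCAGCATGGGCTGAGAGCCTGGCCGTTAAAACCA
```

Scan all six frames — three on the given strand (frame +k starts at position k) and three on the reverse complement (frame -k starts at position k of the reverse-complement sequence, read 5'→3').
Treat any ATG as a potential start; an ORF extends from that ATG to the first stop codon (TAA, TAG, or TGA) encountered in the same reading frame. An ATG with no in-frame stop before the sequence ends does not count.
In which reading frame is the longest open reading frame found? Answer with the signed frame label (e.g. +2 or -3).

+3

Reverse complement (5'→3'): TGGTTTTAACGGCCAGGCTCTCAGCCCATGCTGCCTTCTCAACTCGTACCTAAAG
Frame +1: CTT TAG GTA CGA GTT GAG AAG GCA GCA TGG GCT GAG AGC CTG GCC GTT AAA ACC — no ATG→stop ORF.
Frame +2: TTT AGG TAC GAG TTG AGA AGG CAG CAT GGG CTG AGA GCC TGG CCG TTA AAA CCA — no ATG→stop ORF.
Frame +3: TTA GGT ACG AGT TGA GAA GGC AGC ATG GGC TGA GAG CCT GGC CGT TAA AAC — ATG at 27, stop TGA at 33 → 9 nt.
Frame -1: TGG TTT TAA CGG CCA GGC TCT CAG CCC ATG CTG CCT TCT CAA CTC GTA CCT AAA — no ATG→stop ORF.
Frame -2: GGT TTT AAC GGC CAG GCT CTC AGC CCA TGC TGC CTT CTC AAC TCG TAC CTA AAG — no ATG→stop ORF.
Frame -3: GTT TTA ACG GCC AGG CTC TCA GCC CAT GCT GCC TTC TCA ACT CGT ACC TAA — no ATG→stop ORF.
Longest ORF is 9 nt in frame +3 (positions 27–35).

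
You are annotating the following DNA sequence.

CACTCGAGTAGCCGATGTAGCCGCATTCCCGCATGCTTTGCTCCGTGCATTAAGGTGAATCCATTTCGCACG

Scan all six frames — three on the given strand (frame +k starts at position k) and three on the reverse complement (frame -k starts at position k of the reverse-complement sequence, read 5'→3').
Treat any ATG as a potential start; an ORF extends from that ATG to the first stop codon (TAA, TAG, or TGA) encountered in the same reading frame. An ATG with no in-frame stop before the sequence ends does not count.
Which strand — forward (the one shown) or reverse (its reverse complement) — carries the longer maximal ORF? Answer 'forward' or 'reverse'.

Reverse complement (5'→3'): CGTGCGAAATGGATTCACCTTAATGCACGGAGCAAAGCATGCGGGAATGCGGCTACATCGGCTACTCGAGTG
Frame +1: CAC TCG AGT AGC CGA TGT AGC CGC ATT CCC GCA TGC TTT GCT CCG TGC ATT AAG GTG AAT CCA TTT CGC ACG — no ATG→stop ORF.
Frame +2: ACT CGA GTA GCC GAT GTA GCC GCA TTC CCG CAT GCT TTG CTC CGT GCA TTA AGG TGA ATC CAT TTC GCA — no ATG→stop ORF.
Frame +3: CTC GAG TAG CCG ATG TAG CCG CAT TCC CGC ATG CTT TGC TCC GTG CAT TAA GGT GAA TCC ATT TCG CAC — ATG at 15, stop TAG at 18 → 6 nt; ATG at 33, stop TAA at 51 → 21 nt.
Frame -1: CGT GCG AAA TGG ATT CAC CTT AAT GCA CGG AGC AAA GCA TGC GGG AAT GCG GCT ACA TCG GCT ACT CGA GTG — no ATG→stop ORF.
Frame -2: GTG CGA AAT GGA TTC ACC TTA ATG CAC GGA GCA AAG CAT GCG GGA ATG CGG CTA CAT CGG CTA CTC GAG — no ATG→stop ORF.
Frame -3: TGC GAA ATG GAT TCA CCT TAA TGC ACG GAG CAA AGC ATG CGG GAA TGC GGC TAC ATC GGC TAC TCG AGT — ATG at 9, stop TAA at 21 → 15 nt.
Forward-strand max 21 nt; reverse-strand max 15 nt. The forward strand has the longer ORF.

forward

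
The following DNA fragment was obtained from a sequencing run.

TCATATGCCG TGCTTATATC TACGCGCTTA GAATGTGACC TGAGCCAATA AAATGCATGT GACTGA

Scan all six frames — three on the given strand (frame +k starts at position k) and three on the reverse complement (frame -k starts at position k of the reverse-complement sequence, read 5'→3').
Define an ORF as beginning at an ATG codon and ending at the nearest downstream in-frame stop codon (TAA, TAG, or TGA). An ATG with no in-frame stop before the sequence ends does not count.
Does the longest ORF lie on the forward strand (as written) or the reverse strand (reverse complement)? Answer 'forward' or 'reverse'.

reverse

Reverse complement (5'→3'): TCAGTCACATGCATTTTATTGGCTCAGGTCACATTCTAAGCGCGTAGATATAAGCACGGCATATGA
Frame +1: TCA TAT GCC GTG CTT ATA TCT ACG CGC TTA GAA TGT GAC CTG AGC CAA TAA AAT GCA TGT GAC TGA — no ATG→stop ORF.
Frame +2: CAT ATG CCG TGC TTA TAT CTA CGC GCT TAG AAT GTG ACC TGA GCC AAT AAA ATG CAT GTG ACT — ATG at 5, stop TAG at 29 → 27 nt.
Frame +3: ATA TGC CGT GCT TAT ATC TAC GCG CTT AGA ATG TGA CCT GAG CCA ATA AAA TGC ATG TGA CTG — ATG at 33, stop TGA at 36 → 6 nt; ATG at 57, stop TGA at 60 → 6 nt.
Frame -1: TCA GTC ACA TGC ATT TTA TTG GCT CAG GTC ACA TTC TAA GCG CGT AGA TAT AAG CAC GGC ATA TGA — no ATG→stop ORF.
Frame -2: CAG TCA CAT GCA TTT TAT TGG CTC AGG TCA CAT TCT AAG CGC GTA GAT ATA AGC ACG GCA TAT — no ATG→stop ORF.
Frame -3: AGT CAC ATG CAT TTT ATT GGC TCA GGT CAC ATT CTA AGC GCG TAG ATA TAA GCA CGG CAT ATG — ATG at 9, stop TAG at 45 → 39 nt.
Forward-strand max 27 nt; reverse-strand max 39 nt. The reverse strand has the longer ORF.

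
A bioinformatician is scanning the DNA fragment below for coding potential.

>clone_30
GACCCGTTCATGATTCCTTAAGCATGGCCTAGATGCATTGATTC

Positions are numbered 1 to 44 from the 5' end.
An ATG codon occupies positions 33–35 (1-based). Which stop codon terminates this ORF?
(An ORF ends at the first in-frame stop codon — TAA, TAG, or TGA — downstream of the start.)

TGA

Codons from position 33: ATG (33–35), CAT (36–38), TGA (39–41).
The first in-frame stop codon is TGA.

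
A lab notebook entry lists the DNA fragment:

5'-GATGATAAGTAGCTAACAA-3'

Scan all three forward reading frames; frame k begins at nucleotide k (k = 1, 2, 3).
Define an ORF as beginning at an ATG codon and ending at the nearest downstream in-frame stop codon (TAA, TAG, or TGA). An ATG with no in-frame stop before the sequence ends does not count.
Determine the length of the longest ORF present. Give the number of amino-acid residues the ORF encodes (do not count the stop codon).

Frame 1: GAT GAT AAG TAG CTA ACA — no ATG→stop ORF.
Frame 2: ATG ATA AGT AGC TAA CAA — ATG at 2, stop TAA at 14 → 15 nt.
Frame 3: TGA TAA GTA GCT AAC — no ATG→stop ORF.
Longest: frame 2, positions 2–16, 15 nt = 5 codons = 4 aa. → 4 amino acids.

4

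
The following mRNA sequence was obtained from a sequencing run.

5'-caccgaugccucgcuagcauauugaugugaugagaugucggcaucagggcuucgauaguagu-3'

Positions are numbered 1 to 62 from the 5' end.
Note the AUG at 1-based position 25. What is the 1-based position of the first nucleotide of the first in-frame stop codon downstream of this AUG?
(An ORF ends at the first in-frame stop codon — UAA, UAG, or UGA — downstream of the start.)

Codons from position 25: AUG (25–27), UGA (28–30).
UGA is a stop codon; it begins at position 28.

28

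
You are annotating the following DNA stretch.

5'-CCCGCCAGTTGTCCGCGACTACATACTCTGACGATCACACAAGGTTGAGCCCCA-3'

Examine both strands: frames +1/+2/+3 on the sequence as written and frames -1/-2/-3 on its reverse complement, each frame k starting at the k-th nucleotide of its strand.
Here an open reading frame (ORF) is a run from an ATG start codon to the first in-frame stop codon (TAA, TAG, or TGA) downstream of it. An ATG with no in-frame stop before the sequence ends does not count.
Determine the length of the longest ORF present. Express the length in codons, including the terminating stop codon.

Reverse complement (5'→3'): TGGGGCTCAACCTTGTGTGATCGTCAGAGTATGTAGTCGCGGACAACTGGCGGG
Frame +1: CCC GCC AGT TGT CCG CGA CTA CAT ACT CTG ACG ATC ACA CAA GGT TGA GCC CCA — no ATG→stop ORF.
Frame +2: CCG CCA GTT GTC CGC GAC TAC ATA CTC TGA CGA TCA CAC AAG GTT GAG CCC — no ATG→stop ORF.
Frame +3: CGC CAG TTG TCC GCG ACT ACA TAC TCT GAC GAT CAC ACA AGG TTG AGC CCC — no ATG→stop ORF.
Frame -1: TGG GGC TCA ACC TTG TGT GAT CGT CAG AGT ATG TAG TCG CGG ACA ACT GGC GGG — ATG at 31, stop TAG at 34 → 6 nt.
Frame -2: GGG GCT CAA CCT TGT GTG ATC GTC AGA GTA TGT AGT CGC GGA CAA CTG GCG — no ATG→stop ORF.
Frame -3: GGG CTC AAC CTT GTG TGA TCG TCA GAG TAT GTA GTC GCG GAC AAC TGG CGG — no ATG→stop ORF.
Longest: frame -1, positions 31–36, 6 nt = 2 codons = 1 aa. → 2 codons.

2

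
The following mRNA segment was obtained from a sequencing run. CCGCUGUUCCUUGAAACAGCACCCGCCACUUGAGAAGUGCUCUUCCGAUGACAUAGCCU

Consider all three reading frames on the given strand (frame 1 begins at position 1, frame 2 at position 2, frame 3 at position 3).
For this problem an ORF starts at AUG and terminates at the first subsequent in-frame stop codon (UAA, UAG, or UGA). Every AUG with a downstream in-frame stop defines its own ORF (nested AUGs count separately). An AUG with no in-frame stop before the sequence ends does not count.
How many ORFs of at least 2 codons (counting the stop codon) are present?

1

Frame 1: CCG CUG UUC CUU GAA ACA GCA CCC GCC ACU UGA GAA GUG CUC UUC CGA UGA CAU AGC — no AUG→stop ORF.
Frame 2: CGC UGU UCC UUG AAA CAG CAC CCG CCA CUU GAG AAG UGC UCU UCC GAU GAC AUA GCC — no AUG→stop ORF.
Frame 3: GCU GUU CCU UGA AAC AGC ACC CGC CAC UUG AGA AGU GCU CUU CCG AUG ACA UAG CCU — AUG at 48, stop UAG at 54 → 9 nt.
ORFs ≥ 2 codons: frame 3 48–56 (3 codons). Count = 1.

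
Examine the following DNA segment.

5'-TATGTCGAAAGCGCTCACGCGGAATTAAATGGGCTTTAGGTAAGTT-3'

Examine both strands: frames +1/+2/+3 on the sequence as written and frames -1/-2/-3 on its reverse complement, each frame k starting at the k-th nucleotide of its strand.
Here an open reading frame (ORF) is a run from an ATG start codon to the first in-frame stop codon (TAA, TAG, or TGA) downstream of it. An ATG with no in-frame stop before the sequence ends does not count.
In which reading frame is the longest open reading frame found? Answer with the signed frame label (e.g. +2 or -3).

Reverse complement (5'→3'): AACTTACCTAAAGCCCATTTAATTCCGCGTGAGCGCTTTCGACATA
Frame +1: TAT GTC GAA AGC GCT CAC GCG GAA TTA AAT GGG CTT TAG GTA AGT — no ATG→stop ORF.
Frame +2: ATG TCG AAA GCG CTC ACG CGG AAT TAA ATG GGC TTT AGG TAA GTT — ATG at 2, stop TAA at 26 → 27 nt; ATG at 29, stop TAA at 41 → 15 nt.
Frame +3: TGT CGA AAG CGC TCA CGC GGA ATT AAA TGG GCT TTA GGT AAG — no ATG→stop ORF.
Frame -1: AAC TTA CCT AAA GCC CAT TTA ATT CCG CGT GAG CGC TTT CGA CAT — no ATG→stop ORF.
Frame -2: ACT TAC CTA AAG CCC ATT TAA TTC CGC GTG AGC GCT TTC GAC ATA — no ATG→stop ORF.
Frame -3: CTT ACC TAA AGC CCA TTT AAT TCC GCG TGA GCG CTT TCG ACA — no ATG→stop ORF.
Longest ORF is 27 nt in frame +2 (positions 2–28).

+2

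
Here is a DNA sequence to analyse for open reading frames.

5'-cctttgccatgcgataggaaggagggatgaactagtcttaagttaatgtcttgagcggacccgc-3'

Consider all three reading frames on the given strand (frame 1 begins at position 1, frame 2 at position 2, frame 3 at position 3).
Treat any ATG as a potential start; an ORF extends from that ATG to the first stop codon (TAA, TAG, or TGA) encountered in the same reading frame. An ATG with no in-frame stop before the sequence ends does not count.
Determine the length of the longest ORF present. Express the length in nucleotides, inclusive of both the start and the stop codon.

Frame 1: CCT TTG CCA TGC GAT AGG AAG GAG GGA TGA ACT AGT CTT AAG TTA ATG TCT TGA GCG GAC CCG — ATG at 46, stop TGA at 52 → 9 nt.
Frame 2: CTT TGC CAT GCG ATA GGA AGG AGG GAT GAA CTA GTC TTA AGT TAA TGT CTT GAG CGG ACC CGC — no ATG→stop ORF.
Frame 3: TTT GCC ATG CGA TAG GAA GGA GGG ATG AAC TAG TCT TAA GTT AAT GTC TTG AGC GGA CCC — ATG at 9, stop TAG at 15 → 9 nt; ATG at 27, stop TAG at 33 → 9 nt.
Longest: frame 1, positions 46–54, 9 nt = 3 codons = 2 aa. → 9 nucleotides.

9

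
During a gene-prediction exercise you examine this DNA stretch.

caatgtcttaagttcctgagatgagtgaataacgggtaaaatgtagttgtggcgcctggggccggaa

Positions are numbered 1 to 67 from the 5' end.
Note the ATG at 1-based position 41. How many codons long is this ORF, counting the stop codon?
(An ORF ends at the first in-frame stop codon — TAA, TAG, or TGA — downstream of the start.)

2

Codons from position 41: ATG (41–43), TAG (44–46).
TAG is the first in-frame stop; that's 2 codons including the stop.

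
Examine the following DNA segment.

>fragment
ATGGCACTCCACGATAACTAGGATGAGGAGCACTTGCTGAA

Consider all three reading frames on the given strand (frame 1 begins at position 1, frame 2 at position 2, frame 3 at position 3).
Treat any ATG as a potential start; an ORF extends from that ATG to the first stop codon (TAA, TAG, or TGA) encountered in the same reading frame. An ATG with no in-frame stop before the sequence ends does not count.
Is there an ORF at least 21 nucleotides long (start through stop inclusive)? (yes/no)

Frame 1: ATG GCA CTC CAC GAT AAC TAG GAT GAG GAG CAC TTG CTG — ATG at 1, stop TAG at 19 → 21 nt.
Frame 2: TGG CAC TCC ACG ATA ACT AGG ATG AGG AGC ACT TGC TGA — ATG at 23, stop TGA at 38 → 18 nt.
Frame 3: GGC ACT CCA CGA TAA CTA GGA TGA GGA GCA CTT GCT GAA — no ATG→stop ORF.
Frame 1 has an ORF of 21 nucleotides (positions 1–21) ≥ 21, so yes.

yes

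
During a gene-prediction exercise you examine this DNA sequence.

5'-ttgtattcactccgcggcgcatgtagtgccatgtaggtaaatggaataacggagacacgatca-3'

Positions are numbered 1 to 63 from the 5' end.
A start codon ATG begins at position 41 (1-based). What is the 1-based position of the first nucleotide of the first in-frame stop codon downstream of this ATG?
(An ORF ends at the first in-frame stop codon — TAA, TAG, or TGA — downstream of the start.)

47

Codons from position 41: ATG (41–43), GAA (44–46), TAA (47–49).
TAA is a stop codon; it begins at position 47.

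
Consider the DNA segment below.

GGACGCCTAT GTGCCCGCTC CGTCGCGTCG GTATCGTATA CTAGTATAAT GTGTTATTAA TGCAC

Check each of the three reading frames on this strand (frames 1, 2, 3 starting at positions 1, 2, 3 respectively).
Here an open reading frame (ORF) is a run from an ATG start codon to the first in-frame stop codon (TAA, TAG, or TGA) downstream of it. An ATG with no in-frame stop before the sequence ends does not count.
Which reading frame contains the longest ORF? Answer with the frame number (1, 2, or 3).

Frame 1: GGA CGC CTA TGT GCC CGC TCC GTC GCG TCG GTA TCG TAT ACT AGT ATA ATG TGT TAT TAA TGC — ATG at 49, stop TAA at 58 → 12 nt.
Frame 2: GAC GCC TAT GTG CCC GCT CCG TCG CGT CGG TAT CGT ATA CTA GTA TAA TGT GTT ATT AAT GCA — no ATG→stop ORF.
Frame 3: ACG CCT ATG TGC CCG CTC CGT CGC GTC GGT ATC GTA TAC TAG TAT AAT GTG TTA TTA ATG CAC — ATG at 9, stop TAG at 42 → 36 nt.
Longest ORF is 36 nt in frame 3 (positions 9–44).

3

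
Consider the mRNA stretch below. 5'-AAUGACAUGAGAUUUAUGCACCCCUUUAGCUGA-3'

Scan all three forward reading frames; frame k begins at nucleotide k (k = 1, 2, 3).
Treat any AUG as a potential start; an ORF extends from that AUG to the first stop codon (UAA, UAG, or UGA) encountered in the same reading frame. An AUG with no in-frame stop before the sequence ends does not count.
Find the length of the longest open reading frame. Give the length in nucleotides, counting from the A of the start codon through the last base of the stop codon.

27

Frame 1: AAU GAC AUG AGA UUU AUG CAC CCC UUU AGC UGA — AUG at 7, stop UGA at 31 → 27 nt; AUG at 16, stop UGA at 31 → 18 nt.
Frame 2: AUG ACA UGA GAU UUA UGC ACC CCU UUA GCU — AUG at 2, stop UGA at 8 → 9 nt.
Frame 3: UGA CAU GAG AUU UAU GCA CCC CUU UAG CUG — no AUG→stop ORF.
Longest: frame 1, positions 7–33, 27 nt = 9 codons = 8 aa. → 27 nucleotides.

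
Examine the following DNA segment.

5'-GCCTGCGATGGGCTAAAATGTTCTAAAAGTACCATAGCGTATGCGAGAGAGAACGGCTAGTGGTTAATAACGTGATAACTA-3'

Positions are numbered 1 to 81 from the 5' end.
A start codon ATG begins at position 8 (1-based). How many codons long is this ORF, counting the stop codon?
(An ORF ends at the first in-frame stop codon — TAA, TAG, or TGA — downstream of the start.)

3

Codons from position 8: ATG (8–10), GGC (11–13), TAA (14–16).
TAA is the first in-frame stop; that's 3 codons including the stop.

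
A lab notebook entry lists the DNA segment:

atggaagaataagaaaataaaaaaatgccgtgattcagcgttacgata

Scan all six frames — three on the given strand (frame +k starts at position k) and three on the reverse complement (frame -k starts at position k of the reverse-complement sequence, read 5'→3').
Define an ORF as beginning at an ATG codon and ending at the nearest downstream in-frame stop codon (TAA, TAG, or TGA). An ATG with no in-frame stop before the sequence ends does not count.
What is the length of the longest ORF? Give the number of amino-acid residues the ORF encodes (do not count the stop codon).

Reverse complement (5'→3'): TATCGTAACGCTGAATCACGGCATTTTTTTATTTTCTTATTCTTCCAT
Frame +1: ATG GAA GAA TAA GAA AAT AAA AAA ATG CCG TGA TTC AGC GTT ACG ATA — ATG at 1, stop TAA at 10 → 12 nt; ATG at 25, stop TGA at 31 → 9 nt.
Frame +2: TGG AAG AAT AAG AAA ATA AAA AAA TGC CGT GAT TCA GCG TTA CGA — no ATG→stop ORF.
Frame +3: GGA AGA ATA AGA AAA TAA AAA AAT GCC GTG ATT CAG CGT TAC GAT — no ATG→stop ORF.
Frame -1: TAT CGT AAC GCT GAA TCA CGG CAT TTT TTT ATT TTC TTA TTC TTC CAT — no ATG→stop ORF.
Frame -2: ATC GTA ACG CTG AAT CAC GGC ATT TTT TTA TTT TCT TAT TCT TCC — no ATG→stop ORF.
Frame -3: TCG TAA CGC TGA ATC ACG GCA TTT TTT TAT TTT CTT ATT CTT CCA — no ATG→stop ORF.
Longest: frame +1, positions 1–12, 12 nt = 4 codons = 3 aa. → 3 amino acids.

3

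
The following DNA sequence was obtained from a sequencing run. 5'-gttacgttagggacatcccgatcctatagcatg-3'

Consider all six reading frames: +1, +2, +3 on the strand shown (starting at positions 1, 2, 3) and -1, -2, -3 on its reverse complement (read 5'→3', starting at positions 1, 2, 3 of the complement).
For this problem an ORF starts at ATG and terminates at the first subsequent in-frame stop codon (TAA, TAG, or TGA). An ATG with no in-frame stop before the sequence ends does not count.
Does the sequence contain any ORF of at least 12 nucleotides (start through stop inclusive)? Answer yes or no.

yes

Reverse complement (5'→3'): CATGCTATAGGATCGGGATGTCCCTAACGTAAC
Frame +1: GTT ACG TTA GGG ACA TCC CGA TCC TAT AGC ATG — no ATG→stop ORF.
Frame +2: TTA CGT TAG GGA CAT CCC GAT CCT ATA GCA — no ATG→stop ORF.
Frame +3: TAC GTT AGG GAC ATC CCG ATC CTA TAG CAT — no ATG→stop ORF.
Frame -1: CAT GCT ATA GGA TCG GGA TGT CCC TAA CGT AAC — no ATG→stop ORF.
Frame -2: ATG CTA TAG GAT CGG GAT GTC CCT AAC GTA — ATG at 2, stop TAG at 8 → 9 nt.
Frame -3: TGC TAT AGG ATC GGG ATG TCC CTA ACG TAA — ATG at 18, stop TAA at 30 → 15 nt.
Frame -3 has an ORF of 15 nucleotides (positions 18–32) ≥ 12, so yes.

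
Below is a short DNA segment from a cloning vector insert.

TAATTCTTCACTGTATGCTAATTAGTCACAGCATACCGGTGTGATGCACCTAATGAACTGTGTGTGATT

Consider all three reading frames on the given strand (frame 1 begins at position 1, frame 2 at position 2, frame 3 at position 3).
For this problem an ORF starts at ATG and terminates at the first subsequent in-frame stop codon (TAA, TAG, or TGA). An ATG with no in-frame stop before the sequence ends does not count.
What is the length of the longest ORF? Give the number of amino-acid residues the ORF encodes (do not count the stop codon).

9

Frame 1: TAA TTC TTC ACT GTA TGC TAA TTA GTC ACA GCA TAC CGG TGT GAT GCA CCT AAT GAA CTG TGT GTG ATT — no ATG→stop ORF.
Frame 2: AAT TCT TCA CTG TAT GCT AAT TAG TCA CAG CAT ACC GGT GTG ATG CAC CTA ATG AAC TGT GTG TGA — ATG at 44, stop TGA at 65 → 24 nt; ATG at 53, stop TGA at 65 → 15 nt.
Frame 3: ATT CTT CAC TGT ATG CTA ATT AGT CAC AGC ATA CCG GTG TGA TGC ACC TAA TGA ACT GTG TGT GAT — ATG at 15, stop TGA at 42 → 30 nt.
Longest: frame 3, positions 15–44, 30 nt = 10 codons = 9 aa. → 9 amino acids.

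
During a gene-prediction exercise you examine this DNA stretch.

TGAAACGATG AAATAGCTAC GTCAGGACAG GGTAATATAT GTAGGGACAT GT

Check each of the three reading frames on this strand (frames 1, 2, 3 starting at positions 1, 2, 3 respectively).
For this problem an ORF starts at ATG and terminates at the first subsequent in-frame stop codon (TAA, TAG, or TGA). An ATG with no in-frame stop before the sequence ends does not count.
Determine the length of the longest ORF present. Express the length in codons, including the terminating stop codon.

Frame 1: TGA AAC GAT GAA ATA GCT ACG TCA GGA CAG GGT AAT ATA TGT AGG GAC ATG — no ATG→stop ORF.
Frame 2: GAA ACG ATG AAA TAG CTA CGT CAG GAC AGG GTA ATA TAT GTA GGG ACA TGT — ATG at 8, stop TAG at 14 → 9 nt.
Frame 3: AAA CGA TGA AAT AGC TAC GTC AGG ACA GGG TAA TAT ATG TAG GGA CAT — ATG at 39, stop TAG at 42 → 6 nt.
Longest: frame 2, positions 8–16, 9 nt = 3 codons = 2 aa. → 3 codons.

3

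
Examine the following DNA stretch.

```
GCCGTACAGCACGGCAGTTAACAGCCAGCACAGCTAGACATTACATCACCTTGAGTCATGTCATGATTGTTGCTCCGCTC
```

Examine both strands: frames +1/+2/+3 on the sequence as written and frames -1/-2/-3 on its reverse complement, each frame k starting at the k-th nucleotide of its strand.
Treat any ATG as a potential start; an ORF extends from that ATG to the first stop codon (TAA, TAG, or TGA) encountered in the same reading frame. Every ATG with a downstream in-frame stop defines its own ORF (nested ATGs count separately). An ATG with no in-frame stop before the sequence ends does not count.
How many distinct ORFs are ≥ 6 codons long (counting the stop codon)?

2

Reverse complement (5'→3'): GAGCGGAGCAACAATCATGACATGACTCAAGGTGATGTAATGTCTAGCTGTGCTGGCTGTTAACTGCCGTGCTGTACGGC
Frame +1: GCC GTA CAG CAC GGC AGT TAA CAG CCA GCA CAG CTA GAC ATT ACA TCA CCT TGA GTC ATG TCA TGA TTG TTG CTC CGC — ATG at 58, stop TGA at 64 → 9 nt.
Frame +2: CCG TAC AGC ACG GCA GTT AAC AGC CAG CAC AGC TAG ACA TTA CAT CAC CTT GAG TCA TGT CAT GAT TGT TGC TCC GCT — no ATG→stop ORF.
Frame +3: CGT ACA GCA CGG CAG TTA ACA GCC AGC ACA GCT AGA CAT TAC ATC ACC TTG AGT CAT GTC ATG ATT GTT GCT CCG CTC — no ATG→stop ORF.
Frame -1: GAG CGG AGC AAC AAT CAT GAC ATG ACT CAA GGT GAT GTA ATG TCT AGC TGT GCT GGC TGT TAA CTG CCG TGC TGT ACG — ATG at 22, stop TAA at 61 → 42 nt; ATG at 40, stop TAA at 61 → 24 nt.
Frame -2: AGC GGA GCA ACA ATC ATG ACA TGA CTC AAG GTG ATG TAA TGT CTA GCT GTG CTG GCT GTT AAC TGC CGT GCT GTA CGG — ATG at 17, stop TGA at 23 → 9 nt; ATG at 35, stop TAA at 38 → 6 nt.
Frame -3: GCG GAG CAA CAA TCA TGA CAT GAC TCA AGG TGA TGT AAT GTC TAG CTG TGC TGG CTG TTA ACT GCC GTG CTG TAC GGC — no ATG→stop ORF.
ORFs ≥ 6 codons: frame -1 22–63 (14 codons), frame -1 40–63 (8 codons). Count = 2.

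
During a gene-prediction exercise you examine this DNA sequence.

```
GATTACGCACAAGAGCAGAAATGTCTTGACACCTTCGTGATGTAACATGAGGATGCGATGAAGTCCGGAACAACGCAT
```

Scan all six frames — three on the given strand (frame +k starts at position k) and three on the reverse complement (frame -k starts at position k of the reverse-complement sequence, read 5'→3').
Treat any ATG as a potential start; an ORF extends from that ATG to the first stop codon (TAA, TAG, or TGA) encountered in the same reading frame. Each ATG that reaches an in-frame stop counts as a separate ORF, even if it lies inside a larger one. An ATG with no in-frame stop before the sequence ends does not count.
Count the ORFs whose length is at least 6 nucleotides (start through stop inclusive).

4

Reverse complement (5'→3'): ATGCGTTGTTCCGGACTTCATCGCATCCTCATGTTACATCACGAAGGTGTCAAGACATTTCTGCTCTTGTGCGTAATC
Frame +1: GAT TAC GCA CAA GAG CAG AAA TGT CTT GAC ACC TTC GTG ATG TAA CAT GAG GAT GCG ATG AAG TCC GGA ACA ACG CAT — ATG at 40, stop TAA at 43 → 6 nt.
Frame +2: ATT ACG CAC AAG AGC AGA AAT GTC TTG ACA CCT TCG TGA TGT AAC ATG AGG ATG CGA TGA AGT CCG GAA CAA CGC — ATG at 47, stop TGA at 59 → 15 nt; ATG at 53, stop TGA at 59 → 9 nt.
Frame +3: TTA CGC ACA AGA GCA GAA ATG TCT TGA CAC CTT CGT GAT GTA ACA TGA GGA TGC GAT GAA GTC CGG AAC AAC GCA — ATG at 21, stop TGA at 27 → 9 nt.
Frame -1: ATG CGT TGT TCC GGA CTT CAT CGC ATC CTC ATG TTA CAT CAC GAA GGT GTC AAG ACA TTT CTG CTC TTG TGC GTA ATC — no ATG→stop ORF.
Frame -2: TGC GTT GTT CCG GAC TTC ATC GCA TCC TCA TGT TAC ATC ACG AAG GTG TCA AGA CAT TTC TGC TCT TGT GCG TAA — no ATG→stop ORF.
Frame -3: GCG TTG TTC CGG ACT TCA TCG CAT CCT CAT GTT ACA TCA CGA AGG TGT CAA GAC ATT TCT GCT CTT GTG CGT AAT — no ATG→stop ORF.
ORFs ≥ 6 nucleotides: frame +1 40–45 (6 nucleotides), frame +2 47–61 (15 nucleotides), frame +2 53–61 (9 nucleotides), frame +3 21–29 (9 nucleotides). Count = 4.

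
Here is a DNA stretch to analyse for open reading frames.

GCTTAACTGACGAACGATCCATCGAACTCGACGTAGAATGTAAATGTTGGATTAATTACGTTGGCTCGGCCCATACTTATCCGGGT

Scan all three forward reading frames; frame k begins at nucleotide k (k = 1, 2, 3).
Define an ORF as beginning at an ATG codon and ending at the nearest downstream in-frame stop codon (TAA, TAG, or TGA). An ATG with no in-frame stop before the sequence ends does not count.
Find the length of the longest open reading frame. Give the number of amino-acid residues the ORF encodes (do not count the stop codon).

3

Frame 1: GCT TAA CTG ACG AAC GAT CCA TCG AAC TCG ACG TAG AAT GTA AAT GTT GGA TTA ATT ACG TTG GCT CGG CCC ATA CTT ATC CGG — no ATG→stop ORF.
Frame 2: CTT AAC TGA CGA ACG ATC CAT CGA ACT CGA CGT AGA ATG TAA ATG TTG GAT TAA TTA CGT TGG CTC GGC CCA TAC TTA TCC GGG — ATG at 38, stop TAA at 41 → 6 nt; ATG at 44, stop TAA at 53 → 12 nt.
Frame 3: TTA ACT GAC GAA CGA TCC ATC GAA CTC GAC GTA GAA TGT AAA TGT TGG ATT AAT TAC GTT GGC TCG GCC CAT ACT TAT CCG GGT — no ATG→stop ORF.
Longest: frame 2, positions 44–55, 12 nt = 4 codons = 3 aa. → 3 amino acids.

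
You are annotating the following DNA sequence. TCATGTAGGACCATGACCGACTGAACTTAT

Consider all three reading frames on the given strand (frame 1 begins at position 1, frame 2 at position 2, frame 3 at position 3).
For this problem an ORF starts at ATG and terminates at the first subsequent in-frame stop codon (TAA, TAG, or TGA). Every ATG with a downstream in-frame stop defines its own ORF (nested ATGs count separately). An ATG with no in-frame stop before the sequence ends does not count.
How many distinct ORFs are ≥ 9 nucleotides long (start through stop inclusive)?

1

Frame 1: TCA TGT AGG ACC ATG ACC GAC TGA ACT TAT — ATG at 13, stop TGA at 22 → 12 nt.
Frame 2: CAT GTA GGA CCA TGA CCG ACT GAA CTT — no ATG→stop ORF.
Frame 3: ATG TAG GAC CAT GAC CGA CTG AAC TTA — ATG at 3, stop TAG at 6 → 6 nt.
ORFs ≥ 9 nucleotides: frame 1 13–24 (12 nucleotides). Count = 1.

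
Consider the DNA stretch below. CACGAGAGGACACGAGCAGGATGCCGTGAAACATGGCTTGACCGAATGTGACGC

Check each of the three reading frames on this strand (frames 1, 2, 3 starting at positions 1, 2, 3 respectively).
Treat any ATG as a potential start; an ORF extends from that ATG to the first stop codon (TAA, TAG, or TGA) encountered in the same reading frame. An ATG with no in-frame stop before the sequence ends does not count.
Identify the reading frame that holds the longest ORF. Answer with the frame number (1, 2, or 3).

Frame 1: CAC GAG AGG ACA CGA GCA GGA TGC CGT GAA ACA TGG CTT GAC CGA ATG TGA CGC — ATG at 46, stop TGA at 49 → 6 nt.
Frame 2: ACG AGA GGA CAC GAG CAG GAT GCC GTG AAA CAT GGC TTG ACC GAA TGT GAC — no ATG→stop ORF.
Frame 3: CGA GAG GAC ACG AGC AGG ATG CCG TGA AAC ATG GCT TGA CCG AAT GTG ACG — ATG at 21, stop TGA at 27 → 9 nt; ATG at 33, stop TGA at 39 → 9 nt.
Longest ORF is 9 nt in frame 3 (positions 21–29).

3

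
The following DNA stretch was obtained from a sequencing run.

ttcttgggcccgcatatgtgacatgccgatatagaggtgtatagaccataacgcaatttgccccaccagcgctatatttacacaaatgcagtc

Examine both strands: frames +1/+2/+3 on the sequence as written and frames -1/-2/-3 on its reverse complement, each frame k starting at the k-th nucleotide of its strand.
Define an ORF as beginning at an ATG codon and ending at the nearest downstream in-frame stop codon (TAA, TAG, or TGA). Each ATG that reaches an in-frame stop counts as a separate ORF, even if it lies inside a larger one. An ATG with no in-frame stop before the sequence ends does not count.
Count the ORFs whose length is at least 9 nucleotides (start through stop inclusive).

1

Reverse complement (5'→3'): GACTGCATTTGTGTAAATATAGCGCTGGTGGGGCAAATTGCGTTATGGTCTATACACCTCTATATCGGCATGTCACATATGCGGGCCCAAGAA
Frame +1: TTC TTG GGC CCG CAT ATG TGA CAT GCC GAT ATA GAG GTG TAT AGA CCA TAA CGC AAT TTG CCC CAC CAG CGC TAT ATT TAC ACA AAT GCA GTC — ATG at 16, stop TGA at 19 → 6 nt.
Frame +2: TCT TGG GCC CGC ATA TGT GAC ATG CCG ATA TAG AGG TGT ATA GAC CAT AAC GCA ATT TGC CCC ACC AGC GCT ATA TTT ACA CAA ATG CAG — ATG at 23, stop TAG at 32 → 12 nt.
Frame +3: CTT GGG CCC GCA TAT GTG ACA TGC CGA TAT AGA GGT GTA TAG ACC ATA ACG CAA TTT GCC CCA CCA GCG CTA TAT TTA CAC AAA TGC AGT — no ATG→stop ORF.
Frame -1: GAC TGC ATT TGT GTA AAT ATA GCG CTG GTG GGG CAA ATT GCG TTA TGG TCT ATA CAC CTC TAT ATC GGC ATG TCA CAT ATG CGG GCC CAA GAA — no ATG→stop ORF.
Frame -2: ACT GCA TTT GTG TAA ATA TAG CGC TGG TGG GGC AAA TTG CGT TAT GGT CTA TAC ACC TCT ATA TCG GCA TGT CAC ATA TGC GGG CCC AAG — no ATG→stop ORF.
Frame -3: CTG CAT TTG TGT AAA TAT AGC GCT GGT GGG GCA AAT TGC GTT ATG GTC TAT ACA CCT CTA TAT CGG CAT GTC ACA TAT GCG GGC CCA AGA — no ATG→stop ORF.
ORFs ≥ 9 nucleotides: frame +2 23–34 (12 nucleotides). Count = 1.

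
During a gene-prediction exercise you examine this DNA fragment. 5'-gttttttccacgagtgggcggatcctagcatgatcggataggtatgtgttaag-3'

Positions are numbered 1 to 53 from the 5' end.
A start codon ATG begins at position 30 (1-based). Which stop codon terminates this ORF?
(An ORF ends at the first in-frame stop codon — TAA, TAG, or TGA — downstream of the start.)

TAG

Codons from position 30: ATG (30–32), ATC (33–35), GGA (36–38), TAG (39–41).
The first in-frame stop codon is TAG.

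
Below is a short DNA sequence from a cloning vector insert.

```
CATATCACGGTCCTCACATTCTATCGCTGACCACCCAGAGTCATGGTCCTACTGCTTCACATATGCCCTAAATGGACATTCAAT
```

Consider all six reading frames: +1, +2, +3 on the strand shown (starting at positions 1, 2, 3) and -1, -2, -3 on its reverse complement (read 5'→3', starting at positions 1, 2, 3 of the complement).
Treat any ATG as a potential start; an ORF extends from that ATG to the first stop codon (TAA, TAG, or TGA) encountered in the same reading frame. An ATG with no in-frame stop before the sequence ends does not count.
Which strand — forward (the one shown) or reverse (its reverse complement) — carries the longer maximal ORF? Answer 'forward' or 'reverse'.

reverse

Reverse complement (5'→3'): ATTGAATGTCCATTTAGGGCATATGTGAAGCAGTAGGACCATGACTCTGGGTGGTCAGCGATAGAATGTGAGGACCGTGATATG
Frame +1: CAT ATC ACG GTC CTC ACA TTC TAT CGC TGA CCA CCC AGA GTC ATG GTC CTA CTG CTT CAC ATA TGC CCT AAA TGG ACA TTC AAT — no ATG→stop ORF.
Frame +2: ATA TCA CGG TCC TCA CAT TCT ATC GCT GAC CAC CCA GAG TCA TGG TCC TAC TGC TTC ACA TAT GCC CTA AAT GGA CAT TCA — no ATG→stop ORF.
Frame +3: TAT CAC GGT CCT CAC ATT CTA TCG CTG ACC ACC CAG AGT CAT GGT CCT ACT GCT TCA CAT ATG CCC TAA ATG GAC ATT CAA — ATG at 63, stop TAA at 69 → 9 nt.
Frame -1: ATT GAA TGT CCA TTT AGG GCA TAT GTG AAG CAG TAG GAC CAT GAC TCT GGG TGG TCA GCG ATA GAA TGT GAG GAC CGT GAT ATG — no ATG→stop ORF.
Frame -2: TTG AAT GTC CAT TTA GGG CAT ATG TGA AGC AGT AGG ACC ATG ACT CTG GGT GGT CAG CGA TAG AAT GTG AGG ACC GTG ATA — ATG at 23, stop TGA at 26 → 6 nt; ATG at 41, stop TAG at 62 → 24 nt.
Frame -3: TGA ATG TCC ATT TAG GGC ATA TGT GAA GCA GTA GGA CCA TGA CTC TGG GTG GTC AGC GAT AGA ATG TGA GGA CCG TGA TAT — ATG at 6, stop TAG at 15 → 12 nt; ATG at 66, stop TGA at 69 → 6 nt.
Forward-strand max 9 nt; reverse-strand max 24 nt. The reverse strand has the longer ORF.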